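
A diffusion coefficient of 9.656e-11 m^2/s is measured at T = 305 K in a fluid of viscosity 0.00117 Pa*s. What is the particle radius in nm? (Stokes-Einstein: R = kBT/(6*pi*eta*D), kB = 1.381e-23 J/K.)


Stokes-Einstein: R = kB*T / (6*pi*eta*D)
R = 1.381e-23 * 305 / (6 * pi * 0.00117 * 9.656e-11)
R = 1.97792e-09 m = 1.98 nm

1.98


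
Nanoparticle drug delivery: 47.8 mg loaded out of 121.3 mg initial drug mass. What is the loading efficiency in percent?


Drug loading efficiency = (drug loaded / drug initial) * 100
DLE = 47.8 / 121.3 * 100
DLE = 0.3941 * 100
DLE = 39.41%

39.41


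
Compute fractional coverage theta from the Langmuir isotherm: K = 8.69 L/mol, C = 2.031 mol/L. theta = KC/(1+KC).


Langmuir isotherm: theta = K*C / (1 + K*C)
K*C = 8.69 * 2.031 = 17.64939
theta = 17.64939 / (1 + 17.64939) = 17.64939 / 18.64939
theta = 0.9464

0.9464


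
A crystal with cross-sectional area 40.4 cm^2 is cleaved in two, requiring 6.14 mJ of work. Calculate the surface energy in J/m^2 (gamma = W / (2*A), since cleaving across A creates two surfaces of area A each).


Convert: A = 40.4 cm^2 = 0.00404 m^2, W = 6.14 mJ = 0.00614 J
Cleaving exposes two faces of area A, so total new surface = 2*A and gamma = W / (2*A)
gamma = 0.00614 / (2 * 0.00404)
gamma = 0.76 J/m^2

0.76


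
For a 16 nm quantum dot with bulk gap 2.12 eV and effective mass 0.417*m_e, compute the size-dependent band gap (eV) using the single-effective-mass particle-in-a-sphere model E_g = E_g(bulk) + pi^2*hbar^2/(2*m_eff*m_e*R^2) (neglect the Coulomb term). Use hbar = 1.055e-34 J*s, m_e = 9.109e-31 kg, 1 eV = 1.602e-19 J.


Radius R = 16/2 nm = 8e-09 m
Confinement energy dE = pi^2 * hbar^2 / (2 * m_eff * m_e * R^2)
dE = pi^2 * (1.055e-34)^2 / (2 * 0.417 * 9.109e-31 * (8e-09)^2) J, divided by 1.602e-19 J/eV
dE = 0.0141 eV
Total band gap = E_g(bulk) + dE = 2.12 + 0.0141 = 2.1341 eV

2.1341


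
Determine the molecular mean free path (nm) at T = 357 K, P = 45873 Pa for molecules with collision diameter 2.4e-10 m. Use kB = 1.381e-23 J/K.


Mean free path: lambda = kB*T / (sqrt(2) * pi * d^2 * P)
lambda = 1.381e-23 * 357 / (sqrt(2) * pi * (2.4e-10)^2 * 45873)
lambda = 4.19969e-07 m
lambda = 419.97 nm

419.97


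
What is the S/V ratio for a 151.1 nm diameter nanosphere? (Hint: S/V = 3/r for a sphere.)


Radius r = 151.1/2 = 75.55 nm
S/V = 3 / r = 3 / 75.55
S/V = 0.0397 nm^-1

0.0397


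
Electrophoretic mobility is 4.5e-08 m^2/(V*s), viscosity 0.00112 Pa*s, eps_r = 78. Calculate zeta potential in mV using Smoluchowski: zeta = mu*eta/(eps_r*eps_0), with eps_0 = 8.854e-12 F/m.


Smoluchowski equation: zeta = mu * eta / (eps_r * eps_0)
zeta = 4.5e-08 * 0.00112 / (78 * 8.854e-12)
zeta = 0.072979 V = 72.98 mV

72.98


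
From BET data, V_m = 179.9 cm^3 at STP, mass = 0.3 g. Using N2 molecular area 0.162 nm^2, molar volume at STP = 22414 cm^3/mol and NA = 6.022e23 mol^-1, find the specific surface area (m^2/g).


Number of moles in monolayer = V_m / 22414 = 179.9 / 22414 = 0.00802623
Number of molecules = moles * NA = 0.00802623 * 6.022e23
SA = molecules * sigma / mass
SA = (179.9 / 22414) * 6.022e23 * 0.162e-18 / 0.3
SA = 2610.0 m^2/g

2610.0


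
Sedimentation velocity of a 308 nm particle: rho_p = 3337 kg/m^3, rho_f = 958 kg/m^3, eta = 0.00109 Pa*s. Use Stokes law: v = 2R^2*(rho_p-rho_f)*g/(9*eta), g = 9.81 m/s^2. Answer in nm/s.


Radius R = 308/2 nm = 1.54e-07 m
Density difference = 3337 - 958 = 2379 kg/m^3
v = 2 * R^2 * (rho_p - rho_f) * g / (9 * eta)
v = 2 * (1.54e-07)^2 * 2379 * 9.81 / (9 * 0.00109)
v = 1.12841e-07 m/s = 112.8407 nm/s

112.8407


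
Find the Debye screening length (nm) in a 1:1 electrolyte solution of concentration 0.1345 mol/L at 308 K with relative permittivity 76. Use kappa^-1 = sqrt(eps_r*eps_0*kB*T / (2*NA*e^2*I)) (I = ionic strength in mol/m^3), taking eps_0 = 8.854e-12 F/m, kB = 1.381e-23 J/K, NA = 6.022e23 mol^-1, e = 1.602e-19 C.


Ionic strength I = 0.1345 * 1^2 * 1000 = 134.5 mol/m^3
kappa^-1 = sqrt(76 * 8.854e-12 * 1.381e-23 * 308 / (2 * 6.022e23 * (1.602e-19)^2 * 134.5))
kappa^-1 = 0.83 nm

0.83


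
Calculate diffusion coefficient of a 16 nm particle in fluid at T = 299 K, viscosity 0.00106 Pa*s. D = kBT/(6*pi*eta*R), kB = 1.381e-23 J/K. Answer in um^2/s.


Radius R = 16/2 = 8 nm = 8e-09 m
D = kB*T / (6*pi*eta*R)
D = 1.381e-23 * 299 / (6 * pi * 0.00106 * 8e-09)
D = 2.58326e-11 m^2/s = 25.833 um^2/s

25.833


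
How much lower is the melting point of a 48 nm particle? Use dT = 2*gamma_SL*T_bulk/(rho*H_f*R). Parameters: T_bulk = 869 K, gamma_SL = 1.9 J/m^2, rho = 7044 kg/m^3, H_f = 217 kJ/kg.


Radius R = 48/2 = 24 nm = 2.4e-08 m
Convert H_f = 217 kJ/kg = 217000 J/kg
dT = 2 * gamma_SL * T_bulk / (rho * H_f * R)
dT = 2 * 1.9 * 869 / (7044 * 217000 * 2.4e-08)
dT = 90.0 K

90.0


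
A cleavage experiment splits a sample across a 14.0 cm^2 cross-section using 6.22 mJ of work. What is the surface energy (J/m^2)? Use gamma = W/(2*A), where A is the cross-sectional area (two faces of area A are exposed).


Convert: A = 14.0 cm^2 = 0.0014 m^2, W = 6.22 mJ = 0.00622 J
Cleaving exposes two faces of area A, so total new surface = 2*A and gamma = W / (2*A)
gamma = 0.00622 / (2 * 0.0014)
gamma = 2.221 J/m^2

2.221


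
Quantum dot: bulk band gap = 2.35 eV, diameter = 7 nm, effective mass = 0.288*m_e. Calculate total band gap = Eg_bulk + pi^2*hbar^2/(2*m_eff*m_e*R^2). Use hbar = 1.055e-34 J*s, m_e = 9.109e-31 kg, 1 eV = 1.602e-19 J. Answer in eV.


Radius R = 7/2 nm = 3.5e-09 m
Confinement energy dE = pi^2 * hbar^2 / (2 * m_eff * m_e * R^2)
dE = pi^2 * (1.055e-34)^2 / (2 * 0.288 * 9.109e-31 * (3.5e-09)^2) J, divided by 1.602e-19 J/eV
dE = 0.1067 eV
Total band gap = E_g(bulk) + dE = 2.35 + 0.1067 = 2.4567 eV

2.4567


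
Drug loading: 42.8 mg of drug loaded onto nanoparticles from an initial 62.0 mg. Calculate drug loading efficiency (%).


Drug loading efficiency = (drug loaded / drug initial) * 100
DLE = 42.8 / 62.0 * 100
DLE = 0.6903 * 100
DLE = 69.03%

69.03


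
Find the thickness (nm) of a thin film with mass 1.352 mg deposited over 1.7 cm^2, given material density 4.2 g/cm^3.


Convert: m = 1.352 mg = 1.3520e-06 kg, A = 1.7 cm^2 = 1.7000e-04 m^2, rho = 4.2 g/cm^3 = 4200 kg/m^3
t = m / (A * rho)
t = 1.3520e-06 / (1.7000e-04 * 4200)
t = 1.8936e-06 m = 1893.6 nm

1893.6


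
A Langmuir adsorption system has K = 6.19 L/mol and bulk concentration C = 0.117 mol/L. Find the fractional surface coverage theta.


Langmuir isotherm: theta = K*C / (1 + K*C)
K*C = 6.19 * 0.117 = 0.72423
theta = 0.72423 / (1 + 0.72423) = 0.72423 / 1.72423
theta = 0.42

0.42


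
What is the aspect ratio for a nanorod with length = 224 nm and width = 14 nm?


Aspect ratio AR = length / diameter
AR = 224 / 14
AR = 16.0

16.0


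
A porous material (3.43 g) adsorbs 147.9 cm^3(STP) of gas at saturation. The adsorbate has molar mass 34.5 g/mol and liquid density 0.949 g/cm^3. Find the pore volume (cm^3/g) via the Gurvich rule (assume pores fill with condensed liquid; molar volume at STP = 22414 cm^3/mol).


Moles adsorbed n = V_ads / 22414 = 147.9 / 22414 = 6.598554e-03 mol
Liquid volume V_liq = n * M / rho_liq = 6.598554e-03 * 34.5 / 0.949 = 0.23988 cm^3
Specific pore volume V_pore = V_liq / m_sample = 0.23988 / 3.43
V_pore = 0.0699 cm^3/g

0.0699


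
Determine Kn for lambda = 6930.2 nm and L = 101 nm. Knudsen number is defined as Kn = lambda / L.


Knudsen number Kn = lambda / L
Kn = 6930.2 / 101
Kn = 68.6158

68.6158


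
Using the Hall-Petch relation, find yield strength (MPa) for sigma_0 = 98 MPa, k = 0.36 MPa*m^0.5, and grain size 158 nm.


d = 158 nm = 1.58e-07 m
sqrt(d) = 0.0003974921
Hall-Petch contribution = k / sqrt(d) = 0.36 / 0.0003974921 = 905.7 MPa
sigma = sigma_0 + k/sqrt(d) = 98 + 905.7 = 1003.7 MPa

1003.7


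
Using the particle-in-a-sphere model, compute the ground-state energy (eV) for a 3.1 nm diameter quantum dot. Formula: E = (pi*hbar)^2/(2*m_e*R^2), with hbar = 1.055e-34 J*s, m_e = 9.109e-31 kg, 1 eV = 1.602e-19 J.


Radius R = 3.1/2 = 1.55 nm = 1.55e-09 m
E = (pi * 1.055e-34)^2 / (2 * 9.109e-31 * (1.55e-09)^2)
E(J) = 2.50981e-20
E = E(J) / 1.602e-19 = 0.1567 eV

0.1567


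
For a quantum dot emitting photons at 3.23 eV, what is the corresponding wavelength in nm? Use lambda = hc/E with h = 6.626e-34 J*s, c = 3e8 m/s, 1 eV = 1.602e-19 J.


Convert energy: E = 3.23 eV = 3.23 * 1.602e-19 = 5.17446e-19 J
lambda = h*c / E = 6.626e-34 * 3e8 / 5.17446e-19
lambda = 3.84156e-07 m = 384.2 nm

384.2


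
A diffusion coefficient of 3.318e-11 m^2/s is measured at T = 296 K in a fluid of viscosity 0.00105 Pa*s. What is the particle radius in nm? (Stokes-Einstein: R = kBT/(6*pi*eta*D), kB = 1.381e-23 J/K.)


Stokes-Einstein: R = kB*T / (6*pi*eta*D)
R = 1.381e-23 * 296 / (6 * pi * 0.00105 * 3.318e-11)
R = 6.2247e-09 m = 6.22 nm

6.22


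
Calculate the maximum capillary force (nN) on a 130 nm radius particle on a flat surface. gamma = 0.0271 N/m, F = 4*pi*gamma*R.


Convert radius: R = 130 nm = 1.3e-07 m
F = 4 * pi * gamma * R
F = 4 * pi * 0.0271 * 1.3e-07
F = 4.42713e-08 N = 44.2713 nN

44.2713


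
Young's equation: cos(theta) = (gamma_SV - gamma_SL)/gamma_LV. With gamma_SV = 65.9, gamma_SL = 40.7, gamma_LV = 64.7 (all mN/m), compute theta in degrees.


cos(theta) = (gamma_SV - gamma_SL) / gamma_LV
cos(theta) = (65.9 - 40.7) / 64.7
cos(theta) = 0.38949
theta = arccos(0.38949) = 67.08 degrees

67.08


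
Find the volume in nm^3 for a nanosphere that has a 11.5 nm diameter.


Radius r = 11.5/2 = 5.75 nm
Volume V = (4/3) * pi * r^3
V = (4/3) * pi * (5.75)^3
V = 796.33 nm^3

796.33


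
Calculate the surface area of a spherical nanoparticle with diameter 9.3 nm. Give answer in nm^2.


Radius r = 9.3/2 = 4.65 nm
Surface area SA = 4 * pi * r^2
SA = 4 * pi * (4.65)^2
SA = 271.72 nm^2

271.72


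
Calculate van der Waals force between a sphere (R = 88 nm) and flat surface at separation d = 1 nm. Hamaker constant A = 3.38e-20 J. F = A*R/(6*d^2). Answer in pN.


Convert to SI: R = 88 nm = 8.8e-08 m, d = 1 nm = 1e-09 m
F = A * R / (6 * d^2)
F = 3.38e-20 * 8.8e-08 / (6 * (1e-09)^2)
F = 4.95733e-10 N = 495.733 pN

495.733


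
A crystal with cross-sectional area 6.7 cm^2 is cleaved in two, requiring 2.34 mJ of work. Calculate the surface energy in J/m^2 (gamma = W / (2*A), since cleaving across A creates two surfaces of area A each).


Convert: A = 6.7 cm^2 = 0.00067 m^2, W = 2.34 mJ = 0.00234 J
Cleaving exposes two faces of area A, so total new surface = 2*A and gamma = W / (2*A)
gamma = 0.00234 / (2 * 0.00067)
gamma = 1.746 J/m^2

1.746


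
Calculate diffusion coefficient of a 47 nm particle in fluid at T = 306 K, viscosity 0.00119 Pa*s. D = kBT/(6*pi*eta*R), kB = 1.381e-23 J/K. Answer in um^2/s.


Radius R = 47/2 = 23.5 nm = 2.35e-08 m
D = kB*T / (6*pi*eta*R)
D = 1.381e-23 * 306 / (6 * pi * 0.00119 * 2.35e-08)
D = 8.01677e-12 m^2/s = 8.017 um^2/s

8.017


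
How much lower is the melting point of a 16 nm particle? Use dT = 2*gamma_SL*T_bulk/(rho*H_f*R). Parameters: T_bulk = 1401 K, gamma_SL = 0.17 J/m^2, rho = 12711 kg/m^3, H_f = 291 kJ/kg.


Radius R = 16/2 = 8 nm = 8e-09 m
Convert H_f = 291 kJ/kg = 291000 J/kg
dT = 2 * gamma_SL * T_bulk / (rho * H_f * R)
dT = 2 * 0.17 * 1401 / (12711 * 291000 * 8e-09)
dT = 16.1 K

16.1


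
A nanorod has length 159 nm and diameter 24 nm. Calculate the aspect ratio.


Aspect ratio AR = length / diameter
AR = 159 / 24
AR = 6.62

6.62


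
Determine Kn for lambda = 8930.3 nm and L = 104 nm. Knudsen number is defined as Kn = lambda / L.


Knudsen number Kn = lambda / L
Kn = 8930.3 / 104
Kn = 85.8683

85.8683


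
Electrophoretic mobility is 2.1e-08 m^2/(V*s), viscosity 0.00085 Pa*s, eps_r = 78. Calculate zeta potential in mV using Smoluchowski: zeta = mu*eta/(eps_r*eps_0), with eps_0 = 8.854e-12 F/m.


Smoluchowski equation: zeta = mu * eta / (eps_r * eps_0)
zeta = 2.1e-08 * 0.00085 / (78 * 8.854e-12)
zeta = 0.025847 V = 25.85 mV

25.85


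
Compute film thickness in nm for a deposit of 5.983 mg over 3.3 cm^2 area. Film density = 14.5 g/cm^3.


Convert: m = 5.983 mg = 5.9830e-06 kg, A = 3.3 cm^2 = 3.3000e-04 m^2, rho = 14.5 g/cm^3 = 14500 kg/m^3
t = m / (A * rho)
t = 5.9830e-06 / (3.3000e-04 * 14500)
t = 1.2504e-06 m = 1250.4 nm

1250.4


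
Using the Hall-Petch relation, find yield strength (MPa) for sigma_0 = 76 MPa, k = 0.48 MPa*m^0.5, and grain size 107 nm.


d = 107 nm = 1.07e-07 m
sqrt(d) = 0.0003271085
Hall-Petch contribution = k / sqrt(d) = 0.48 / 0.0003271085 = 1467.4 MPa
sigma = sigma_0 + k/sqrt(d) = 76 + 1467.4 = 1543.4 MPa

1543.4


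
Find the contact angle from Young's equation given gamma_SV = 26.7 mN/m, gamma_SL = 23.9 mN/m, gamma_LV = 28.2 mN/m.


cos(theta) = (gamma_SV - gamma_SL) / gamma_LV
cos(theta) = (26.7 - 23.9) / 28.2
cos(theta) = 0.099291
theta = arccos(0.099291) = 84.3 degrees

84.3


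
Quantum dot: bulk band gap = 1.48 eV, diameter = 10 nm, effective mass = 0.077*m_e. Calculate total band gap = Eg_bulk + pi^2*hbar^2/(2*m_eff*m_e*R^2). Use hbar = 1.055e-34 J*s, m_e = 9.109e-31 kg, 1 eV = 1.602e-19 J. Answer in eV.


Radius R = 10/2 nm = 5e-09 m
Confinement energy dE = pi^2 * hbar^2 / (2 * m_eff * m_e * R^2)
dE = pi^2 * (1.055e-34)^2 / (2 * 0.077 * 9.109e-31 * (5e-09)^2) J, divided by 1.602e-19 J/eV
dE = 0.1955 eV
Total band gap = E_g(bulk) + dE = 1.48 + 0.1955 = 1.6755 eV

1.6755


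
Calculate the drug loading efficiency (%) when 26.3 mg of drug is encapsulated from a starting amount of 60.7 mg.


Drug loading efficiency = (drug loaded / drug initial) * 100
DLE = 26.3 / 60.7 * 100
DLE = 0.4333 * 100
DLE = 43.33%

43.33


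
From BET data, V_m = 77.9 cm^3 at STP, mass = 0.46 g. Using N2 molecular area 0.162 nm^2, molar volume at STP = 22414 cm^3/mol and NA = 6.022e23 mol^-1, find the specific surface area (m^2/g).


Number of moles in monolayer = V_m / 22414 = 77.9 / 22414 = 0.00347551
Number of molecules = moles * NA = 0.00347551 * 6.022e23
SA = molecules * sigma / mass
SA = (77.9 / 22414) * 6.022e23 * 0.162e-18 / 0.46
SA = 737.1 m^2/g

737.1


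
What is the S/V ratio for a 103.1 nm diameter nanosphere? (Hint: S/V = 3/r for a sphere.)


Radius r = 103.1/2 = 51.55 nm
S/V = 3 / r = 3 / 51.55
S/V = 0.0582 nm^-1

0.0582


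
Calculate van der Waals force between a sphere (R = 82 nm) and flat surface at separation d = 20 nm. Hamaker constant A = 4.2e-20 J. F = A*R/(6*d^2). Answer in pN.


Convert to SI: R = 82 nm = 8.2e-08 m, d = 20 nm = 2e-08 m
F = A * R / (6 * d^2)
F = 4.2e-20 * 8.2e-08 / (6 * (2e-08)^2)
F = 1.435e-12 N = 1.435 pN

1.435


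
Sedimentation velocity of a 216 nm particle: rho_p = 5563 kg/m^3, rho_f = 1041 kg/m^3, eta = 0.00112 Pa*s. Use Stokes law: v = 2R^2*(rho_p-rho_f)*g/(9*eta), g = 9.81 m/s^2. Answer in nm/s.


Radius R = 216/2 nm = 1.08e-07 m
Density difference = 5563 - 1041 = 4522 kg/m^3
v = 2 * R^2 * (rho_p - rho_f) * g / (9 * eta)
v = 2 * (1.08e-07)^2 * 4522 * 9.81 / (9 * 0.00112)
v = 1.02664e-07 m/s = 102.6636 nm/s

102.6636


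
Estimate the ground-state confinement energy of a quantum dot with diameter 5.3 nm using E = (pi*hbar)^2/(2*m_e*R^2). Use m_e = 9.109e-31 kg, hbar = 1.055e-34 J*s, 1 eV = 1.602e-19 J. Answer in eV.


Radius R = 5.3/2 = 2.65 nm = 2.65e-09 m
E = (pi * 1.055e-34)^2 / (2 * 9.109e-31 * (2.65e-09)^2)
E(J) = 8.58642e-21
E = E(J) / 1.602e-19 = 0.0536 eV

0.0536


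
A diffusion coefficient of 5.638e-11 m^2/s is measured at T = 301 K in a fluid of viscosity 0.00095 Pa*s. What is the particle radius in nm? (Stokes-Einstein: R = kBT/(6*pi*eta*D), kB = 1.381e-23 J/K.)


Stokes-Einstein: R = kB*T / (6*pi*eta*D)
R = 1.381e-23 * 301 / (6 * pi * 0.00095 * 5.638e-11)
R = 4.11728e-09 m = 4.12 nm

4.12


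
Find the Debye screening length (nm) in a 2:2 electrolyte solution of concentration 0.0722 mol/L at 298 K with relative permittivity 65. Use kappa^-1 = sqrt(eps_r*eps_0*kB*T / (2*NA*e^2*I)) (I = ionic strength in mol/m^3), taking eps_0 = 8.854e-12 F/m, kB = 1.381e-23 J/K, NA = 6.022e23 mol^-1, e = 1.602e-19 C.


Ionic strength I = 0.0722 * 2^2 * 1000 = 288.8 mol/m^3
kappa^-1 = sqrt(65 * 8.854e-12 * 1.381e-23 * 298 / (2 * 6.022e23 * (1.602e-19)^2 * 288.8))
kappa^-1 = 0.515 nm

0.515


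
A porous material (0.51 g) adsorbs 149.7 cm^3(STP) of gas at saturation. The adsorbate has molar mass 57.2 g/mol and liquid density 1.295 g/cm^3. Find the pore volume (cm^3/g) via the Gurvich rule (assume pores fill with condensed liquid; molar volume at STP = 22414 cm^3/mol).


Moles adsorbed n = V_ads / 22414 = 149.7 / 22414 = 6.678861e-03 mol
Liquid volume V_liq = n * M / rho_liq = 6.678861e-03 * 57.2 / 1.295 = 0.29500 cm^3
Specific pore volume V_pore = V_liq / m_sample = 0.29500 / 0.51
V_pore = 0.5784 cm^3/g

0.5784


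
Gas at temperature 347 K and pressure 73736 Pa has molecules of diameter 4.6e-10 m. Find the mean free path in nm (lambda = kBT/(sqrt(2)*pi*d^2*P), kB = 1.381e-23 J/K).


Mean free path: lambda = kB*T / (sqrt(2) * pi * d^2 * P)
lambda = 1.381e-23 * 347 / (sqrt(2) * pi * (4.6e-10)^2 * 73736)
lambda = 6.91294e-08 m
lambda = 69.13 nm

69.13


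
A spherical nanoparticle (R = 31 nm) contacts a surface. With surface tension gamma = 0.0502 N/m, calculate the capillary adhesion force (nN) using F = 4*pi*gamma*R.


Convert radius: R = 31 nm = 3.1e-08 m
F = 4 * pi * gamma * R
F = 4 * pi * 0.0502 * 3.1e-08
F = 1.95558e-08 N = 19.5558 nN

19.5558


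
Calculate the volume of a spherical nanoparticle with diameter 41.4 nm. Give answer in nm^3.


Radius r = 41.4/2 = 20.7 nm
Volume V = (4/3) * pi * r^3
V = (4/3) * pi * (20.7)^3
V = 37153.49 nm^3

37153.49


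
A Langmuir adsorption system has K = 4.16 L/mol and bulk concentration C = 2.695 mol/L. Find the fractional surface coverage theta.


Langmuir isotherm: theta = K*C / (1 + K*C)
K*C = 4.16 * 2.695 = 11.2112
theta = 11.2112 / (1 + 11.2112) = 11.2112 / 12.2112
theta = 0.9181

0.9181


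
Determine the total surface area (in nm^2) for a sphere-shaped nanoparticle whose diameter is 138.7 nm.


Radius r = 138.7/2 = 69.35 nm
Surface area SA = 4 * pi * r^2
SA = 4 * pi * (69.35)^2
SA = 60436.99 nm^2

60436.99


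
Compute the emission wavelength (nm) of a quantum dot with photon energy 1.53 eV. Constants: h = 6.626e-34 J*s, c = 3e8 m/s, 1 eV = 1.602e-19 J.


Convert energy: E = 1.53 eV = 1.53 * 1.602e-19 = 2.45106e-19 J
lambda = h*c / E = 6.626e-34 * 3e8 / 2.45106e-19
lambda = 8.10996e-07 m = 811.0 nm

811.0


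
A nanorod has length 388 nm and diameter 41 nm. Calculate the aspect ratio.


Aspect ratio AR = length / diameter
AR = 388 / 41
AR = 9.46

9.46


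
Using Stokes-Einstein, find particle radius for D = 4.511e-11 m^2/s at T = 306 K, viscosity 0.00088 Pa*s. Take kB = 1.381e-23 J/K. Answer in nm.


Stokes-Einstein: R = kB*T / (6*pi*eta*D)
R = 1.381e-23 * 306 / (6 * pi * 0.00088 * 4.511e-11)
R = 5.64753e-09 m = 5.65 nm

5.65


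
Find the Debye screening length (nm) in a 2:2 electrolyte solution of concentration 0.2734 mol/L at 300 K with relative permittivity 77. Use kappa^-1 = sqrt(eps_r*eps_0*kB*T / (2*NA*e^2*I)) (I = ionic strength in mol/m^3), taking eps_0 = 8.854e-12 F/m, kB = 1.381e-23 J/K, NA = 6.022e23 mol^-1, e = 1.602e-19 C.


Ionic strength I = 0.2734 * 2^2 * 1000 = 1093.6 mol/m^3
kappa^-1 = sqrt(77 * 8.854e-12 * 1.381e-23 * 300 / (2 * 6.022e23 * (1.602e-19)^2 * 1093.6))
kappa^-1 = 0.289 nm

0.289


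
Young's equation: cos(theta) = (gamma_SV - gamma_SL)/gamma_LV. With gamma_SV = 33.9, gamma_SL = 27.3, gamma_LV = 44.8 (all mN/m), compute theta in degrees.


cos(theta) = (gamma_SV - gamma_SL) / gamma_LV
cos(theta) = (33.9 - 27.3) / 44.8
cos(theta) = 0.147321
theta = arccos(0.147321) = 81.53 degrees

81.53


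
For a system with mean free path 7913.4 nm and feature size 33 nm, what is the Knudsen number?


Knudsen number Kn = lambda / L
Kn = 7913.4 / 33
Kn = 239.8

239.8


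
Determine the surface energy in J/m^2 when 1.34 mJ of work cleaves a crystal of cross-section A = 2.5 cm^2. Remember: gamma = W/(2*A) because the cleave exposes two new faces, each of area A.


Convert: A = 2.5 cm^2 = 0.00025 m^2, W = 1.34 mJ = 0.00134 J
Cleaving exposes two faces of area A, so total new surface = 2*A and gamma = W / (2*A)
gamma = 0.00134 / (2 * 0.00025)
gamma = 2.68 J/m^2

2.68


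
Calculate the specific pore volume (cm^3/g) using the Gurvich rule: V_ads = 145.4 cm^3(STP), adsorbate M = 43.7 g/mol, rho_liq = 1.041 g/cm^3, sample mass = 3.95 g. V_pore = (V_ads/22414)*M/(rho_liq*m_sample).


Moles adsorbed n = V_ads / 22414 = 145.4 / 22414 = 6.487017e-03 mol
Liquid volume V_liq = n * M / rho_liq = 6.487017e-03 * 43.7 / 1.041 = 0.27232 cm^3
Specific pore volume V_pore = V_liq / m_sample = 0.27232 / 3.95
V_pore = 0.0689 cm^3/g

0.0689


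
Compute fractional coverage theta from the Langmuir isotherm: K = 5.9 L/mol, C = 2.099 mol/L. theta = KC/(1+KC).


Langmuir isotherm: theta = K*C / (1 + K*C)
K*C = 5.9 * 2.099 = 12.3841
theta = 12.3841 / (1 + 12.3841) = 12.3841 / 13.3841
theta = 0.9253

0.9253


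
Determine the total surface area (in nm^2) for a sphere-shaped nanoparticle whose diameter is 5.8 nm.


Radius r = 5.8/2 = 2.9 nm
Surface area SA = 4 * pi * r^2
SA = 4 * pi * (2.9)^2
SA = 105.68 nm^2

105.68


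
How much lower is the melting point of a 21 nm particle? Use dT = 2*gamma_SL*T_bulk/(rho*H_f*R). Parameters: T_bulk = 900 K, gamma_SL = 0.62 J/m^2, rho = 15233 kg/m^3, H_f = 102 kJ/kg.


Radius R = 21/2 = 10.5 nm = 1.05e-08 m
Convert H_f = 102 kJ/kg = 102000 J/kg
dT = 2 * gamma_SL * T_bulk / (rho * H_f * R)
dT = 2 * 0.62 * 900 / (15233 * 102000 * 1.05e-08)
dT = 68.4 K

68.4


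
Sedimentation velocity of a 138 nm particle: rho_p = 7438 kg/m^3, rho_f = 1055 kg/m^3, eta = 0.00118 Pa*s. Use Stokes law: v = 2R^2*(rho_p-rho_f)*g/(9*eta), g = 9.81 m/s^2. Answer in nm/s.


Radius R = 138/2 nm = 6.9e-08 m
Density difference = 7438 - 1055 = 6383 kg/m^3
v = 2 * R^2 * (rho_p - rho_f) * g / (9 * eta)
v = 2 * (6.9e-08)^2 * 6383 * 9.81 / (9 * 0.00118)
v = 5.61432e-08 m/s = 56.1432 nm/s

56.1432


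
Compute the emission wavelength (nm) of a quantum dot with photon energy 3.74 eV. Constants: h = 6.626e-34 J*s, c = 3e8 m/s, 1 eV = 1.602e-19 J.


Convert energy: E = 3.74 eV = 3.74 * 1.602e-19 = 5.99148e-19 J
lambda = h*c / E = 6.626e-34 * 3e8 / 5.99148e-19
lambda = 3.31771e-07 m = 331.8 nm

331.8


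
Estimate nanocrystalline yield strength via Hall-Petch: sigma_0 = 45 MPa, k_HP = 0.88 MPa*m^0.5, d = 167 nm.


d = 167 nm = 1.67e-07 m
sqrt(d) = 0.0004086563
Hall-Petch contribution = k / sqrt(d) = 0.88 / 0.0004086563 = 2153.4 MPa
sigma = sigma_0 + k/sqrt(d) = 45 + 2153.4 = 2198.4 MPa

2198.4


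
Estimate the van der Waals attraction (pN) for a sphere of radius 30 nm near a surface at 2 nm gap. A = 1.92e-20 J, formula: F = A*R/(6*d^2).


Convert to SI: R = 30 nm = 3e-08 m, d = 2 nm = 2e-09 m
F = A * R / (6 * d^2)
F = 1.92e-20 * 3e-08 / (6 * (2e-09)^2)
F = 2.4e-11 N = 24.0 pN

24.0


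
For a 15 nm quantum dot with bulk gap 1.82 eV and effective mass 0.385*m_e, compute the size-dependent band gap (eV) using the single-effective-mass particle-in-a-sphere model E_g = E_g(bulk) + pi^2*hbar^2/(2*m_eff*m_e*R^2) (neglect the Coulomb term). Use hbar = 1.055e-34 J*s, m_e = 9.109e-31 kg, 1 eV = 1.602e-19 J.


Radius R = 15/2 nm = 7.5e-09 m
Confinement energy dE = pi^2 * hbar^2 / (2 * m_eff * m_e * R^2)
dE = pi^2 * (1.055e-34)^2 / (2 * 0.385 * 9.109e-31 * (7.5e-09)^2) J, divided by 1.602e-19 J/eV
dE = 0.0174 eV
Total band gap = E_g(bulk) + dE = 1.82 + 0.0174 = 1.8374 eV

1.8374


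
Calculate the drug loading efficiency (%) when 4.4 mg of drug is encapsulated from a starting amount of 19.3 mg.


Drug loading efficiency = (drug loaded / drug initial) * 100
DLE = 4.4 / 19.3 * 100
DLE = 0.228 * 100
DLE = 22.8%

22.8


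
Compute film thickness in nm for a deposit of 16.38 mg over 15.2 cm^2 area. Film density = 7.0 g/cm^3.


Convert: m = 16.38 mg = 1.6380e-05 kg, A = 15.2 cm^2 = 1.5200e-03 m^2, rho = 7.0 g/cm^3 = 7000 kg/m^3
t = m / (A * rho)
t = 1.6380e-05 / (1.5200e-03 * 7000)
t = 1.5395e-06 m = 1539.5 nm

1539.5


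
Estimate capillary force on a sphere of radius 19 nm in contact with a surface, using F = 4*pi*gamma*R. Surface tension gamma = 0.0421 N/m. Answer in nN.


Convert radius: R = 19 nm = 1.9e-08 m
F = 4 * pi * gamma * R
F = 4 * pi * 0.0421 * 1.9e-08
F = 1.00518e-08 N = 10.0518 nN

10.0518


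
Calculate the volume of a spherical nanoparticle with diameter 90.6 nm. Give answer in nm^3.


Radius r = 90.6/2 = 45.3 nm
Volume V = (4/3) * pi * r^3
V = (4/3) * pi * (45.3)^3
V = 389388.58 nm^3

389388.58


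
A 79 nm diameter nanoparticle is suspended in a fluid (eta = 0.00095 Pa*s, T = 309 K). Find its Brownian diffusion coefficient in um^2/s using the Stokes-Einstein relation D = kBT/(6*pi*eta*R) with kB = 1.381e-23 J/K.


Radius R = 79/2 = 39.5 nm = 3.95e-08 m
D = kB*T / (6*pi*eta*R)
D = 1.381e-23 * 309 / (6 * pi * 0.00095 * 3.95e-08)
D = 6.03296e-12 m^2/s = 6.033 um^2/s

6.033


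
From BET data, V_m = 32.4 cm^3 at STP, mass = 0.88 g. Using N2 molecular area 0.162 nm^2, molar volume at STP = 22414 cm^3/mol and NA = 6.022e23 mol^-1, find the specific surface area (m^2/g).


Number of moles in monolayer = V_m / 22414 = 32.4 / 22414 = 0.00144553
Number of molecules = moles * NA = 0.00144553 * 6.022e23
SA = molecules * sigma / mass
SA = (32.4 / 22414) * 6.022e23 * 0.162e-18 / 0.88
SA = 160.3 m^2/g

160.3


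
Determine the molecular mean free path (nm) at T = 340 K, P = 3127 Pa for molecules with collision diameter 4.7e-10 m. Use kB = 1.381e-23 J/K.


Mean free path: lambda = kB*T / (sqrt(2) * pi * d^2 * P)
lambda = 1.381e-23 * 340 / (sqrt(2) * pi * (4.7e-10)^2 * 3127)
lambda = 1.52997e-06 m
lambda = 1529.97 nm

1529.97


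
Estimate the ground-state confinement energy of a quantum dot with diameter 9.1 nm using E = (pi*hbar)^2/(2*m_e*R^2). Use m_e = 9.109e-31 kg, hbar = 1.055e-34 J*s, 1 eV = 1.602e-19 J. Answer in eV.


Radius R = 9.1/2 = 4.55 nm = 4.55e-09 m
E = (pi * 1.055e-34)^2 / (2 * 9.109e-31 * (4.55e-09)^2)
E(J) = 2.9126e-21
E = E(J) / 1.602e-19 = 0.0182 eV

0.0182


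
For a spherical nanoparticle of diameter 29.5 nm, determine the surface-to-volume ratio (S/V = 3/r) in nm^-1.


Radius r = 29.5/2 = 14.75 nm
S/V = 3 / r = 3 / 14.75
S/V = 0.2034 nm^-1

0.2034


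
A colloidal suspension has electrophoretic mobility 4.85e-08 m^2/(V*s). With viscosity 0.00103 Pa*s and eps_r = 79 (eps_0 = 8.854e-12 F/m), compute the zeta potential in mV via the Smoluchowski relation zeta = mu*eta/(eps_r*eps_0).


Smoluchowski equation: zeta = mu * eta / (eps_r * eps_0)
zeta = 4.85e-08 * 0.00103 / (79 * 8.854e-12)
zeta = 0.071419 V = 71.42 mV

71.42


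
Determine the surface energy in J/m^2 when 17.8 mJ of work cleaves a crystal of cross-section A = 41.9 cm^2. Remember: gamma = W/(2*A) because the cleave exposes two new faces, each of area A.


Convert: A = 41.9 cm^2 = 0.00419 m^2, W = 17.8 mJ = 0.0178 J
Cleaving exposes two faces of area A, so total new surface = 2*A and gamma = W / (2*A)
gamma = 0.0178 / (2 * 0.00419)
gamma = 2.124 J/m^2

2.124


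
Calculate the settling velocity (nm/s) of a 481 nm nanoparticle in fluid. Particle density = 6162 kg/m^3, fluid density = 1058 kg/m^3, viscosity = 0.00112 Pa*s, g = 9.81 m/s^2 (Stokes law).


Radius R = 481/2 nm = 2.405e-07 m
Density difference = 6162 - 1058 = 5104 kg/m^3
v = 2 * R^2 * (rho_p - rho_f) * g / (9 * eta)
v = 2 * (2.405e-07)^2 * 5104 * 9.81 / (9 * 0.00112)
v = 5.74618e-07 m/s = 574.6181 nm/s

574.6181


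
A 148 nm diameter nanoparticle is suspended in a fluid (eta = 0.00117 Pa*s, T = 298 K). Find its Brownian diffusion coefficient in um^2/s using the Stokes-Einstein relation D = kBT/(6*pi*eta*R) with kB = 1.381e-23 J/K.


Radius R = 148/2 = 74 nm = 7.4e-08 m
D = kB*T / (6*pi*eta*R)
D = 1.381e-23 * 298 / (6 * pi * 0.00117 * 7.4e-08)
D = 2.52169e-12 m^2/s = 2.522 um^2/s

2.522


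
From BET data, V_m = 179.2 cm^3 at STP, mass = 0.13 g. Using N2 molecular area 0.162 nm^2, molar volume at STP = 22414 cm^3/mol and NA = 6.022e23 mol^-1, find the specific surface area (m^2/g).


Number of moles in monolayer = V_m / 22414 = 179.2 / 22414 = 0.007995
Number of molecules = moles * NA = 0.007995 * 6.022e23
SA = molecules * sigma / mass
SA = (179.2 / 22414) * 6.022e23 * 0.162e-18 / 0.13
SA = 5999.7 m^2/g

5999.7


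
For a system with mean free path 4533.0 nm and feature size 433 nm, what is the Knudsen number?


Knudsen number Kn = lambda / L
Kn = 4533.0 / 433
Kn = 10.4688

10.4688


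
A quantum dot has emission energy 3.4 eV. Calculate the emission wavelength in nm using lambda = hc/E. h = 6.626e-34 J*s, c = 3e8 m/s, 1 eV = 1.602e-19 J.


Convert energy: E = 3.4 eV = 3.4 * 1.602e-19 = 5.4468e-19 J
lambda = h*c / E = 6.626e-34 * 3e8 / 5.4468e-19
lambda = 3.64948e-07 m = 364.9 nm

364.9


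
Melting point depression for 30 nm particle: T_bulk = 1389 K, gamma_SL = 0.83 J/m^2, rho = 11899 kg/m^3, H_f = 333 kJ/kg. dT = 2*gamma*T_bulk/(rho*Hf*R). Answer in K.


Radius R = 30/2 = 15 nm = 1.5e-08 m
Convert H_f = 333 kJ/kg = 333000 J/kg
dT = 2 * gamma_SL * T_bulk / (rho * H_f * R)
dT = 2 * 0.83 * 1389 / (11899 * 333000 * 1.5e-08)
dT = 38.8 K

38.8


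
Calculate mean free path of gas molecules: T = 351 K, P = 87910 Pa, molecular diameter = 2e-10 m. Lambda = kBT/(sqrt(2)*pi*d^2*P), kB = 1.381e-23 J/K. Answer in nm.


Mean free path: lambda = kB*T / (sqrt(2) * pi * d^2 * P)
lambda = 1.381e-23 * 351 / (sqrt(2) * pi * (2e-10)^2 * 87910)
lambda = 3.10268e-07 m
lambda = 310.27 nm

310.27


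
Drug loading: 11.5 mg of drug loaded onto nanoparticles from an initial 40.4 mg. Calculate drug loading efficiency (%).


Drug loading efficiency = (drug loaded / drug initial) * 100
DLE = 11.5 / 40.4 * 100
DLE = 0.2847 * 100
DLE = 28.47%

28.47


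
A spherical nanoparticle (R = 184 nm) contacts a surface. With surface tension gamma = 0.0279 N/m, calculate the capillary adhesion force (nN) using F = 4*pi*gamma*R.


Convert radius: R = 184 nm = 1.84e-07 m
F = 4 * pi * gamma * R
F = 4 * pi * 0.0279 * 1.84e-07
F = 6.45107e-08 N = 64.5107 nN

64.5107


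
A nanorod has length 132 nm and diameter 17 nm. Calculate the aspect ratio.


Aspect ratio AR = length / diameter
AR = 132 / 17
AR = 7.76

7.76


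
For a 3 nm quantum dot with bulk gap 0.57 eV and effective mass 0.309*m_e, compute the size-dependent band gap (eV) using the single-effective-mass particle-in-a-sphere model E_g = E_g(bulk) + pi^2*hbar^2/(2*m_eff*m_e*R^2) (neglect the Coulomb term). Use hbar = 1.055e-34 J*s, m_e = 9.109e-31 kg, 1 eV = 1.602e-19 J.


Radius R = 3/2 nm = 1.5e-09 m
Confinement energy dE = pi^2 * hbar^2 / (2 * m_eff * m_e * R^2)
dE = pi^2 * (1.055e-34)^2 / (2 * 0.309 * 9.109e-31 * (1.5e-09)^2) J, divided by 1.602e-19 J/eV
dE = 0.5414 eV
Total band gap = E_g(bulk) + dE = 0.57 + 0.5414 = 1.1114 eV

1.1114


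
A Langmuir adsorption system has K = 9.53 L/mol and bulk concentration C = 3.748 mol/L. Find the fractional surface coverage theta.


Langmuir isotherm: theta = K*C / (1 + K*C)
K*C = 9.53 * 3.748 = 35.71844
theta = 35.71844 / (1 + 35.71844) = 35.71844 / 36.71844
theta = 0.9728

0.9728


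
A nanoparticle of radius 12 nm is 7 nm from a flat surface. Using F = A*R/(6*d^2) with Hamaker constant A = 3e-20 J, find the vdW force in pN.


Convert to SI: R = 12 nm = 1.2e-08 m, d = 7 nm = 7e-09 m
F = A * R / (6 * d^2)
F = 3e-20 * 1.2e-08 / (6 * (7e-09)^2)
F = 1.22449e-12 N = 1.224 pN

1.224


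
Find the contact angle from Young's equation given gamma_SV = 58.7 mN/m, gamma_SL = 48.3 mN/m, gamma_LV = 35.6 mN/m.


cos(theta) = (gamma_SV - gamma_SL) / gamma_LV
cos(theta) = (58.7 - 48.3) / 35.6
cos(theta) = 0.292135
theta = arccos(0.292135) = 73.01 degrees

73.01


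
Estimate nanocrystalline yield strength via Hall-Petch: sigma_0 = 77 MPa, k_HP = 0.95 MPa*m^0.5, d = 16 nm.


d = 16 nm = 1.6e-08 m
sqrt(d) = 0.0001264911
Hall-Petch contribution = k / sqrt(d) = 0.95 / 0.0001264911 = 7510.4 MPa
sigma = sigma_0 + k/sqrt(d) = 77 + 7510.4 = 7587.4 MPa

7587.4


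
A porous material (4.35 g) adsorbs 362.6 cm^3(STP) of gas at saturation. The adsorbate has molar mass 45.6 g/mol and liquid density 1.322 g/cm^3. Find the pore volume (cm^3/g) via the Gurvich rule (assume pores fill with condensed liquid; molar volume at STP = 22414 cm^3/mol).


Moles adsorbed n = V_ads / 22414 = 362.6 / 22414 = 1.617739e-02 mol
Liquid volume V_liq = n * M / rho_liq = 1.617739e-02 * 45.6 / 1.322 = 0.55801 cm^3
Specific pore volume V_pore = V_liq / m_sample = 0.55801 / 4.35
V_pore = 0.1283 cm^3/g

0.1283


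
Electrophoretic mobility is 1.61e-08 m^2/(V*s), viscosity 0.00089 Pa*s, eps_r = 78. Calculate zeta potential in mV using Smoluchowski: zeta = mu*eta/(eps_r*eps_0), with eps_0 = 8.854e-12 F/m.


Smoluchowski equation: zeta = mu * eta / (eps_r * eps_0)
zeta = 1.61e-08 * 0.00089 / (78 * 8.854e-12)
zeta = 0.020748 V = 20.75 mV

20.75


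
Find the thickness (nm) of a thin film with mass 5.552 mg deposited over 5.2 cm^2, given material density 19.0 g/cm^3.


Convert: m = 5.552 mg = 5.5520e-06 kg, A = 5.2 cm^2 = 5.2000e-04 m^2, rho = 19.0 g/cm^3 = 19000 kg/m^3
t = m / (A * rho)
t = 5.5520e-06 / (5.2000e-04 * 19000)
t = 5.6194e-07 m = 561.9 nm

561.9


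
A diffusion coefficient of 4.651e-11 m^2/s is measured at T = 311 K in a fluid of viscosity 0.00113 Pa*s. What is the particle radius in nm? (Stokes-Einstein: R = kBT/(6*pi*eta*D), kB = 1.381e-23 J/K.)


Stokes-Einstein: R = kB*T / (6*pi*eta*D)
R = 1.381e-23 * 311 / (6 * pi * 0.00113 * 4.651e-11)
R = 4.33539e-09 m = 4.34 nm

4.34


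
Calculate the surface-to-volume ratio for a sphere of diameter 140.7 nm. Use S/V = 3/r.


Radius r = 140.7/2 = 70.35 nm
S/V = 3 / r = 3 / 70.35
S/V = 0.0426 nm^-1

0.0426


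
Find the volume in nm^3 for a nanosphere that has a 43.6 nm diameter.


Radius r = 43.6/2 = 21.8 nm
Volume V = (4/3) * pi * r^3
V = (4/3) * pi * (21.8)^3
V = 43396.84 nm^3

43396.84


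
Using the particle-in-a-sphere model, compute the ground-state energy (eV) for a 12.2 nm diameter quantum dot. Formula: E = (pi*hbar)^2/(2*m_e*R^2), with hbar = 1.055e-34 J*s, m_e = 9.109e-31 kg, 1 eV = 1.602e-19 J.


Radius R = 12.2/2 = 6.1 nm = 6.1e-09 m
E = (pi * 1.055e-34)^2 / (2 * 9.109e-31 * (6.1e-09)^2)
E(J) = 1.62048e-21
E = E(J) / 1.602e-19 = 0.0101 eV

0.0101


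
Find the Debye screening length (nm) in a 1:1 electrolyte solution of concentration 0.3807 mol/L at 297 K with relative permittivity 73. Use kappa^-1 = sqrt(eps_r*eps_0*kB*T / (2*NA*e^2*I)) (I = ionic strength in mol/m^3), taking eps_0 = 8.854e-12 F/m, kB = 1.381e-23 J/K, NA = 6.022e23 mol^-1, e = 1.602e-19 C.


Ionic strength I = 0.3807 * 1^2 * 1000 = 380.7 mol/m^3
kappa^-1 = sqrt(73 * 8.854e-12 * 1.381e-23 * 297 / (2 * 6.022e23 * (1.602e-19)^2 * 380.7))
kappa^-1 = 0.475 nm

0.475


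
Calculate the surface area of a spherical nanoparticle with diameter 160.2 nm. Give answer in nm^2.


Radius r = 160.2/2 = 80.1 nm
Surface area SA = 4 * pi * r^2
SA = 4 * pi * (80.1)^2
SA = 80625.96 nm^2

80625.96


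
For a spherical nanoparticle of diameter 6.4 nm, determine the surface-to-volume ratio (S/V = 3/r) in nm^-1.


Radius r = 6.4/2 = 3.2 nm
S/V = 3 / r = 3 / 3.2
S/V = 0.9375 nm^-1

0.9375


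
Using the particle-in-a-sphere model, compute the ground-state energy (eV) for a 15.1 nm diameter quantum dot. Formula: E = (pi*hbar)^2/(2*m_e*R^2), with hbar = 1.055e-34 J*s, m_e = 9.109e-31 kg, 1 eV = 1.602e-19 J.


Radius R = 15.1/2 = 7.55 nm = 7.55e-09 m
E = (pi * 1.055e-34)^2 / (2 * 9.109e-31 * (7.55e-09)^2)
E(J) = 1.05782e-21
E = E(J) / 1.602e-19 = 0.0066 eV

0.0066


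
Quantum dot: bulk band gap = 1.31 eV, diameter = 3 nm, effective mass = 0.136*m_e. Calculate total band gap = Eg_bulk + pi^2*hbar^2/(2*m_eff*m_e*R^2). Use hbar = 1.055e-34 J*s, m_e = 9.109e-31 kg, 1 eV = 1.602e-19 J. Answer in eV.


Radius R = 3/2 nm = 1.5e-09 m
Confinement energy dE = pi^2 * hbar^2 / (2 * m_eff * m_e * R^2)
dE = pi^2 * (1.055e-34)^2 / (2 * 0.136 * 9.109e-31 * (1.5e-09)^2) J, divided by 1.602e-19 J/eV
dE = 1.23 eV
Total band gap = E_g(bulk) + dE = 1.31 + 1.23 = 2.54 eV

2.54


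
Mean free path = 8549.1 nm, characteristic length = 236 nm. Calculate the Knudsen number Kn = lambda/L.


Knudsen number Kn = lambda / L
Kn = 8549.1 / 236
Kn = 36.225

36.225


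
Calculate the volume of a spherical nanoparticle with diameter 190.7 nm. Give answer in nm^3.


Radius r = 190.7/2 = 95.35 nm
Volume V = (4/3) * pi * r^3
V = (4/3) * pi * (95.35)^3
V = 3631204.45 nm^3

3631204.45


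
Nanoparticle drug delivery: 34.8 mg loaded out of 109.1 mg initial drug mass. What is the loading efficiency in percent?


Drug loading efficiency = (drug loaded / drug initial) * 100
DLE = 34.8 / 109.1 * 100
DLE = 0.319 * 100
DLE = 31.9%

31.9


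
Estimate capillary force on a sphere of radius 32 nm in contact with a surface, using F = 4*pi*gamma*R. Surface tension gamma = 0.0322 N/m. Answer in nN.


Convert radius: R = 32 nm = 3.2e-08 m
F = 4 * pi * gamma * R
F = 4 * pi * 0.0322 * 3.2e-08
F = 1.29484e-08 N = 12.9484 nN

12.9484


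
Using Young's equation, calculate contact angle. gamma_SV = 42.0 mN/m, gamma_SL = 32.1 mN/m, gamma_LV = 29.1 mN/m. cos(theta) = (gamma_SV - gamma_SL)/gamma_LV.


cos(theta) = (gamma_SV - gamma_SL) / gamma_LV
cos(theta) = (42.0 - 32.1) / 29.1
cos(theta) = 0.340206
theta = arccos(0.340206) = 70.11 degrees

70.11


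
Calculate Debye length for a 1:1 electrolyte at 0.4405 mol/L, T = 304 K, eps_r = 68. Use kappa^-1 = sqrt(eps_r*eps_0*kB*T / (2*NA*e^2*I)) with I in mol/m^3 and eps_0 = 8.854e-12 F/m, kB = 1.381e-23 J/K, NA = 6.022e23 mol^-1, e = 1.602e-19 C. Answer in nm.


Ionic strength I = 0.4405 * 1^2 * 1000 = 440.5 mol/m^3
kappa^-1 = sqrt(68 * 8.854e-12 * 1.381e-23 * 304 / (2 * 6.022e23 * (1.602e-19)^2 * 440.5))
kappa^-1 = 0.431 nm

0.431


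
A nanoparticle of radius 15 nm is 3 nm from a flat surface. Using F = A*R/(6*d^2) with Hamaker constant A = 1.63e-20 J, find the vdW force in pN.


Convert to SI: R = 15 nm = 1.5e-08 m, d = 3 nm = 3e-09 m
F = A * R / (6 * d^2)
F = 1.63e-20 * 1.5e-08 / (6 * (3e-09)^2)
F = 4.52778e-12 N = 4.528 pN

4.528


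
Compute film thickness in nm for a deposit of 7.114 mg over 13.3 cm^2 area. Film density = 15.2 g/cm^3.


Convert: m = 7.114 mg = 7.1140e-06 kg, A = 13.3 cm^2 = 1.3300e-03 m^2, rho = 15.2 g/cm^3 = 15200 kg/m^3
t = m / (A * rho)
t = 7.1140e-06 / (1.3300e-03 * 15200)
t = 3.5190e-07 m = 351.9 nm

351.9


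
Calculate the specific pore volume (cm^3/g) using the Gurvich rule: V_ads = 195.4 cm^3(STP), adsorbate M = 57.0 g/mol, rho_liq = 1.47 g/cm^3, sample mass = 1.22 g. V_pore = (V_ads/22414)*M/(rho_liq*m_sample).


Moles adsorbed n = V_ads / 22414 = 195.4 / 22414 = 8.717766e-03 mol
Liquid volume V_liq = n * M / rho_liq = 8.717766e-03 * 57.0 / 1.47 = 0.33804 cm^3
Specific pore volume V_pore = V_liq / m_sample = 0.33804 / 1.22
V_pore = 0.2771 cm^3/g

0.2771


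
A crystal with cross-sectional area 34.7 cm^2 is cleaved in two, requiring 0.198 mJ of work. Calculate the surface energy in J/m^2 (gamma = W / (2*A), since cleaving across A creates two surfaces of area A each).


Convert: A = 34.7 cm^2 = 0.00347 m^2, W = 0.198 mJ = 0.000198 J
Cleaving exposes two faces of area A, so total new surface = 2*A and gamma = W / (2*A)
gamma = 0.000198 / (2 * 0.00347)
gamma = 0.029 J/m^2

0.029


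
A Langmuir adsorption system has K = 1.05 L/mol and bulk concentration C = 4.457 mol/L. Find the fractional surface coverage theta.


Langmuir isotherm: theta = K*C / (1 + K*C)
K*C = 1.05 * 4.457 = 4.67985
theta = 4.67985 / (1 + 4.67985) = 4.67985 / 5.67985
theta = 0.8239

0.8239


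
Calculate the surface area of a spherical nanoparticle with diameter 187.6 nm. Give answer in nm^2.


Radius r = 187.6/2 = 93.8 nm
Surface area SA = 4 * pi * r^2
SA = 4 * pi * (93.8)^2
SA = 110564.46 nm^2

110564.46
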